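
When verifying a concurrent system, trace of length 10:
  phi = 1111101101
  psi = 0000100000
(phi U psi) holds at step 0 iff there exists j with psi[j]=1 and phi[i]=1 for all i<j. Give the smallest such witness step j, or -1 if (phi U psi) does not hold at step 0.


(phi U psi) at 0: need smallest j with psi[j]=1 and phi[i]=1 for all i in [0,j).
Scan from step 0:
  step 0: phi=1, psi=0 -> continue
  step 1: phi=1, psi=0 -> continue
  step 2: phi=1, psi=0 -> continue
  step 3: phi=1, psi=0 -> continue
  step 4: psi=1 and phi held for [0,4) -> witness found
Witness step = 4

4


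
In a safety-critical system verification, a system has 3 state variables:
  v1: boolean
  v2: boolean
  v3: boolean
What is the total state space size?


State space = product of domain sizes of all variables.
Domain sizes:
  v1 (boolean): 2
  v2 (boolean): 2
  v3 (boolean): 2
Product = 2 * 2 * 2 = 8

8


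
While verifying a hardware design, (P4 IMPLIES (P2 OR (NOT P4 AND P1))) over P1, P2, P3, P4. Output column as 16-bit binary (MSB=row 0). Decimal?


Formula: (P4 IMPLIES (P2 OR (NOT P4 AND P1))) over P1, P2, P3, P4 (16 rows)
Evaluate each row (bits = P1,P2,P3,P4, MSB first):
  row 0 [0000]: (0 IMPLIES (0 OR (NOT 0 AND 0))) -> 1
  row 1 [0001]: (1 IMPLIES (0 OR (NOT 1 AND 0))) -> 0
  row 2 [0010]: (0 IMPLIES (0 OR (NOT 0 AND 0))) -> 1
  row 3 [0011]: (1 IMPLIES (0 OR (NOT 1 AND 0))) -> 0
  row 4 [0100]: (0 IMPLIES (1 OR (NOT 0 AND 0))) -> 1
  row 5 [0101]: (1 IMPLIES (1 OR (NOT 1 AND 0))) -> 1
  row 6 [0110]: (0 IMPLIES (1 OR (NOT 0 AND 0))) -> 1
  row 7 [0111]: (1 IMPLIES (1 OR (NOT 1 AND 0))) -> 1
  row 8 [1000]: (0 IMPLIES (0 OR (NOT 0 AND 1))) -> 1
  row 9 [1001]: (1 IMPLIES (0 OR (NOT 1 AND 1))) -> 0
  row 10 [1010]: (0 IMPLIES (0 OR (NOT 0 AND 1))) -> 1
  row 11 [1011]: (1 IMPLIES (0 OR (NOT 1 AND 1))) -> 0
  row 12 [1100]: (0 IMPLIES (1 OR (NOT 0 AND 1))) -> 1
  row 13 [1101]: (1 IMPLIES (1 OR (NOT 1 AND 1))) -> 1
  row 14 [1110]: (0 IMPLIES (1 OR (NOT 0 AND 1))) -> 1
  row 15 [1111]: (1 IMPLIES (1 OR (NOT 1 AND 1))) -> 1
Full result column, 4 rows per line (P1,P2 fixed per line; P3,P4 runs 00..11 left to right):
  rows 0-3 [P1,P2=00]: 1010  = hex A
  rows 4-7 [P1,P2=01]: 1111  = hex F
  rows 8-11 [P1,P2=10]: 1010  = hex A
  rows 12-15 [P1,P2=11]: 1111  = hex F
Output column (row 0 .. row 15) = 1010111110101111
Output column grouped in 4s = 1010 1111 1010 1111 = 0xAFAF
Convert to decimal digit by digit (value = value*16 + digit):
  A -> 10
  10*16 + 15 (F) = 175
  175*16 + 10 (A) = 2810
  2810*16 + 15 (F) = 44975
Decimal = 44975

44975


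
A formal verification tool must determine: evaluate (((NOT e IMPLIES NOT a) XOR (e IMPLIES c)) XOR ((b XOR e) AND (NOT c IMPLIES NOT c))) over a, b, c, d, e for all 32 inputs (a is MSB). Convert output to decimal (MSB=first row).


Formula: (((NOT e IMPLIES NOT a) XOR (e IMPLIES c)) XOR ((b XOR e) AND (NOT c IMPLIES NOT c))) over a, b, c, d, e (32 rows)
Evaluate each row (bits = a,b,c,d,e, MSB first):
  row 0 [00000]: (((NOT 0 IMPLIES NOT 0) XOR (0 IMPLIES 0)) XOR ((0 XOR 0) AND (NOT 0 IMPLIES NOT 0))) -> 0
  row 1 [00001]: (((NOT 1 IMPLIES NOT 0) XOR (1 IMPLIES 0)) XOR ((0 XOR 1) AND (NOT 0 IMPLIES NOT 0))) -> 0
  row 2 [00010]: (((NOT 0 IMPLIES NOT 0) XOR (0 IMPLIES 0)) XOR ((0 XOR 0) AND (NOT 0 IMPLIES NOT 0))) -> 0
  row 3 [00011]: (((NOT 1 IMPLIES NOT 0) XOR (1 IMPLIES 0)) XOR ((0 XOR 1) AND (NOT 0 IMPLIES NOT 0))) -> 0
  row 4 [00100]: (((NOT 0 IMPLIES NOT 0) XOR (0 IMPLIES 1)) XOR ((0 XOR 0) AND (NOT 1 IMPLIES NOT 1))) -> 0
  row 5 [00101]: (((NOT 1 IMPLIES NOT 0) XOR (1 IMPLIES 1)) XOR ((0 XOR 1) AND (NOT 1 IMPLIES NOT 1))) -> 1
  row 6 [00110]: (((NOT 0 IMPLIES NOT 0) XOR (0 IMPLIES 1)) XOR ((0 XOR 0) AND (NOT 1 IMPLIES NOT 1))) -> 0
  row 7 [00111]: (((NOT 1 IMPLIES NOT 0) XOR (1 IMPLIES 1)) XOR ((0 XOR 1) AND (NOT 1 IMPLIES NOT 1))) -> 1
  row 8 [01000]: (((NOT 0 IMPLIES NOT 0) XOR (0 IMPLIES 0)) XOR ((1 XOR 0) AND (NOT 0 IMPLIES NOT 0))) -> 1
  row 9 [01001]: (((NOT 1 IMPLIES NOT 0) XOR (1 IMPLIES 0)) XOR ((1 XOR 1) AND (NOT 0 IMPLIES NOT 0))) -> 1
  row 10 [01010]: (((NOT 0 IMPLIES NOT 0) XOR (0 IMPLIES 0)) XOR ((1 XOR 0) AND (NOT 0 IMPLIES NOT 0))) -> 1
  row 11 [01011]: (((NOT 1 IMPLIES NOT 0) XOR (1 IMPLIES 0)) XOR ((1 XOR 1) AND (NOT 0 IMPLIES NOT 0))) -> 1
  row 12 [01100]: (((NOT 0 IMPLIES NOT 0) XOR (0 IMPLIES 1)) XOR ((1 XOR 0) AND (NOT 1 IMPLIES NOT 1))) -> 1
  row 13 [01101]: (((NOT 1 IMPLIES NOT 0) XOR (1 IMPLIES 1)) XOR ((1 XOR 1) AND (NOT 1 IMPLIES NOT 1))) -> 0
  row 14 [01110]: (((NOT 0 IMPLIES NOT 0) XOR (0 IMPLIES 1)) XOR ((1 XOR 0) AND (NOT 1 IMPLIES NOT 1))) -> 1
  row 15 [01111]: (((NOT 1 IMPLIES NOT 0) XOR (1 IMPLIES 1)) XOR ((1 XOR 1) AND (NOT 1 IMPLIES NOT 1))) -> 0
  row 16 [10000]: (((NOT 0 IMPLIES NOT 1) XOR (0 IMPLIES 0)) XOR ((0 XOR 0) AND (NOT 0 IMPLIES NOT 0))) -> 1
  row 17 [10001]: (((NOT 1 IMPLIES NOT 1) XOR (1 IMPLIES 0)) XOR ((0 XOR 1) AND (NOT 0 IMPLIES NOT 0))) -> 0
  row 18 [10010]: (((NOT 0 IMPLIES NOT 1) XOR (0 IMPLIES 0)) XOR ((0 XOR 0) AND (NOT 0 IMPLIES NOT 0))) -> 1
  row 19 [10011]: (((NOT 1 IMPLIES NOT 1) XOR (1 IMPLIES 0)) XOR ((0 XOR 1) AND (NOT 0 IMPLIES NOT 0))) -> 0
  row 20 [10100]: (((NOT 0 IMPLIES NOT 1) XOR (0 IMPLIES 1)) XOR ((0 XOR 0) AND (NOT 1 IMPLIES NOT 1))) -> 1
  row 21 [10101]: (((NOT 1 IMPLIES NOT 1) XOR (1 IMPLIES 1)) XOR ((0 XOR 1) AND (NOT 1 IMPLIES NOT 1))) -> 1
  row 22 [10110]: (((NOT 0 IMPLIES NOT 1) XOR (0 IMPLIES 1)) XOR ((0 XOR 0) AND (NOT 1 IMPLIES NOT 1))) -> 1
  row 23 [10111]: (((NOT 1 IMPLIES NOT 1) XOR (1 IMPLIES 1)) XOR ((0 XOR 1) AND (NOT 1 IMPLIES NOT 1))) -> 1
  row 24 [11000]: (((NOT 0 IMPLIES NOT 1) XOR (0 IMPLIES 0)) XOR ((1 XOR 0) AND (NOT 0 IMPLIES NOT 0))) -> 0
  row 25 [11001]: (((NOT 1 IMPLIES NOT 1) XOR (1 IMPLIES 0)) XOR ((1 XOR 1) AND (NOT 0 IMPLIES NOT 0))) -> 1
  row 26 [11010]: (((NOT 0 IMPLIES NOT 1) XOR (0 IMPLIES 0)) XOR ((1 XOR 0) AND (NOT 0 IMPLIES NOT 0))) -> 0
  row 27 [11011]: (((NOT 1 IMPLIES NOT 1) XOR (1 IMPLIES 0)) XOR ((1 XOR 1) AND (NOT 0 IMPLIES NOT 0))) -> 1
  row 28 [11100]: (((NOT 0 IMPLIES NOT 1) XOR (0 IMPLIES 1)) XOR ((1 XOR 0) AND (NOT 1 IMPLIES NOT 1))) -> 0
  row 29 [11101]: (((NOT 1 IMPLIES NOT 1) XOR (1 IMPLIES 1)) XOR ((1 XOR 1) AND (NOT 1 IMPLIES NOT 1))) -> 0
  row 30 [11110]: (((NOT 0 IMPLIES NOT 1) XOR (0 IMPLIES 1)) XOR ((1 XOR 0) AND (NOT 1 IMPLIES NOT 1))) -> 0
  row 31 [11111]: (((NOT 1 IMPLIES NOT 1) XOR (1 IMPLIES 1)) XOR ((1 XOR 1) AND (NOT 1 IMPLIES NOT 1))) -> 0
Full result column, 4 rows per line (a,b,c fixed per line; d,e runs 00..11 left to right):
  rows 0-3 [a,b,c=000]: 0000  = hex 0
  rows 4-7 [a,b,c=001]: 0101  = hex 5
  rows 8-11 [a,b,c=010]: 1111  = hex F
  rows 12-15 [a,b,c=011]: 1010  = hex A
  rows 16-19 [a,b,c=100]: 1010  = hex A
  rows 20-23 [a,b,c=101]: 1111  = hex F
  rows 24-27 [a,b,c=110]: 0101  = hex 5
  rows 28-31 [a,b,c=111]: 0000  = hex 0
Output column (row 0 .. row 31) = 00000101111110101010111101010000
Output column grouped in 4s = 0000 0101 1111 1010 1010 1111 0101 0000 = 0x05FAAF50
Convert to decimal digit by digit (value = value*16 + digit):
  0 -> 0
  0*16 + 5 = 5
  5*16 + 15 (F) = 95
  95*16 + 10 (A) = 1530
  1530*16 + 10 (A) = 24490
  24490*16 + 15 (F) = 391855
  391855*16 + 5 = 6269685
  6269685*16 + 0 = 100314960
Decimal = 100314960

100314960


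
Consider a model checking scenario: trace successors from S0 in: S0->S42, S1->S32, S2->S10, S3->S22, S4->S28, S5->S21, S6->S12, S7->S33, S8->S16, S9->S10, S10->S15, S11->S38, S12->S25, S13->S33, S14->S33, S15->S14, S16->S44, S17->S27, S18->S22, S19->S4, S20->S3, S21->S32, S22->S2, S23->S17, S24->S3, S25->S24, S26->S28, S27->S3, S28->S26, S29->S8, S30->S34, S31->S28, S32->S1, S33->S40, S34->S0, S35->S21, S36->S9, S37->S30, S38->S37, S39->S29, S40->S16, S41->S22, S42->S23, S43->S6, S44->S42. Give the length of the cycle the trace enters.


Trace from S0 until a state repeats:
  S0 -> S42 -> S23 -> S17 -> S27 -> S3 -> S22 -> S2 -> S10 -> S15 -> S14 -> S33 -> S40 -> S16 -> S44 -> S42
S42 first seen at step 1, revisited at step 15.
Cycle length = 15 - 1 = 14

14


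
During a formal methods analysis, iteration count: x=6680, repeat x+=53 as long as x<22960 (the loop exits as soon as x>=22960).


Step 1: x goes from 6680 toward 22960 by 53; the body runs while x<22960, so iterations = ceil((bound-start)/step)
Step 2: Distance=16280
Step 3: ceil(16280/53)=308

308


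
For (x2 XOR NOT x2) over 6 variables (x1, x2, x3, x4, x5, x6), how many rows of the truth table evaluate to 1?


Formula: (x2 XOR NOT x2) over 6 vars (64 rows)
Evaluate each row (x1, x2, x3, x4, x5, x6 as bits, MSB first):
  row 0 [000000]: (0 XOR NOT 0) -> 1
  row 1 [000001]: (0 XOR NOT 0) -> 1
  row 2 [000010]: (0 XOR NOT 0) -> 1
  row 3 [000011]: (0 XOR NOT 0) -> 1
  row 4 [000100]: (0 XOR NOT 0) -> 1
  (every remaining row is evaluated the same way; all 64 results are listed next)
Full result column, 8 rows per line (x1,x2,x3 fixed per line; x4,x5,x6 runs 000..111 left to right):
  rows 0-7 [x1,x2,x3=000]: 11111111  (ones: 8)
  rows 8-15 [x1,x2,x3=001]: 11111111  (ones: 8)
  rows 16-23 [x1,x2,x3=010]: 11111111  (ones: 8)
  rows 24-31 [x1,x2,x3=011]: 11111111  (ones: 8)
  rows 32-39 [x1,x2,x3=100]: 11111111  (ones: 8)
  rows 40-47 [x1,x2,x3=101]: 11111111  (ones: 8)
  rows 48-55 [x1,x2,x3=110]: 11111111  (ones: 8)
  rows 56-63 [x1,x2,x3=111]: 11111111  (ones: 8)
Count of 1-rows = 8+8+8+8+8+8+8+8 = 64

64


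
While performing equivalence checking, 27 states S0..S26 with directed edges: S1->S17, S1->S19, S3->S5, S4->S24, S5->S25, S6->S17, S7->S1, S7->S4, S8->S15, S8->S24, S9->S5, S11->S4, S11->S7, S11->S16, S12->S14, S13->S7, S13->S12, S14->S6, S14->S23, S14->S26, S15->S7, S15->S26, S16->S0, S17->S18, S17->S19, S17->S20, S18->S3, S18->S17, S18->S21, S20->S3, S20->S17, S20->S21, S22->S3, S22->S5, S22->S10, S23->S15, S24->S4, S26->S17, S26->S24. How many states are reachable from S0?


BFS from S0:
  layer 0: {S0}
Reachable set: {S0}
Count = 1

1


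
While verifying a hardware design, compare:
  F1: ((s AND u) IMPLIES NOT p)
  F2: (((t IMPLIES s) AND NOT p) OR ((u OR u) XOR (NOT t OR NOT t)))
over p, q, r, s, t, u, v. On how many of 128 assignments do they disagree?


F1 = ((s AND u) IMPLIES NOT p)
F2 = (((t IMPLIES s) AND NOT p) OR ((u OR u) XOR (NOT t OR NOT t)))
Evaluate both on each of 128 rows (bits = p,q,r,s,t,u,v):
  row 0 [0000000]: F1=1 F2=1 -> 0
  row 1 [0000001]: F1=1 F2=1 -> 0
  row 2 [0000010]: F1=1 F2=1 -> 0
  row 3 [0000011]: F1=1 F2=1 -> 0
  row 4 [0000100]: F1=1 F2=0 (differ) -> 1
  (every remaining row is evaluated the same way; all 128 results are listed next)
Full result column, 8 rows per line (p,q,r,s fixed per line; t,u,v runs 000..111 left to right):
  rows 0-7 [p,q,r,s=0000]: 00001100  (ones: 2)
  rows 8-15 [p,q,r,s=0001]: 00000000  (ones: 0)
  rows 16-23 [p,q,r,s=0010]: 00001100  (ones: 2)
  rows 24-31 [p,q,r,s=0011]: 00000000  (ones: 0)
  rows 32-39 [p,q,r,s=0100]: 00001100  (ones: 2)
  rows 40-47 [p,q,r,s=0101]: 00000000  (ones: 0)
  rows 48-55 [p,q,r,s=0110]: 00001100  (ones: 2)
  rows 56-63 [p,q,r,s=0111]: 00000000  (ones: 0)
  rows 64-71 [p,q,r,s=1000]: 00111100  (ones: 4)
  rows 72-79 [p,q,r,s=1001]: 00001111  (ones: 4)
  rows 80-87 [p,q,r,s=1010]: 00111100  (ones: 4)
  rows 88-95 [p,q,r,s=1011]: 00001111  (ones: 4)
  rows 96-103 [p,q,r,s=1100]: 00111100  (ones: 4)
  rows 104-111 [p,q,r,s=1101]: 00001111  (ones: 4)
  rows 112-119 [p,q,r,s=1110]: 00111100  (ones: 4)
  rows 120-127 [p,q,r,s=1111]: 00001111  (ones: 4)
Disagreements = 2+0+2+0+2+0+2+0+4+4+4+4+4+4+4+4 = 40

40


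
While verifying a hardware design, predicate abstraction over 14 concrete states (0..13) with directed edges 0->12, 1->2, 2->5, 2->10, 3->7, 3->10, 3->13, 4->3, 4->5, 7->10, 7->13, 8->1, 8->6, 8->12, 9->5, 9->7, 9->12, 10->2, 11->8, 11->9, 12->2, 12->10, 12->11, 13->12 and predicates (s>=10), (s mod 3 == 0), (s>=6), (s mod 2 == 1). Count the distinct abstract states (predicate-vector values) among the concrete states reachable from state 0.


BFS from 0:
Concrete reachable: {0, 1, 2, 5, 6, 7, 8, 9, 10, 11, 12, 13}
Abstract via predicates (s>=10), (s mod 3 == 0), (s>=6), (s mod 2 == 1):
  (0,0,0,0) <- {2}
  (0,0,0,1) <- {1, 5}
  (0,0,1,0) <- {8}
  (0,0,1,1) <- {7}
  (0,1,0,0) <- {0}
  (0,1,1,0) <- {6}
  (0,1,1,1) <- {9}
  (1,0,1,0) <- {10}
  (1,0,1,1) <- {11, 13}
  (1,1,1,0) <- {12}
Distinct abstract states = 10

10


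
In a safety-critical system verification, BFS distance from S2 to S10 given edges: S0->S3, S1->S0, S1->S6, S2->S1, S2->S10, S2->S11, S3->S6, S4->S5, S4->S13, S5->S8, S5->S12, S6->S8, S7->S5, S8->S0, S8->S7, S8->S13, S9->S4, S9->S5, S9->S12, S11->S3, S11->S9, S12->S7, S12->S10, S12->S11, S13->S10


BFS layer-by-layer from S2:
  dist 0: {S2}
  dist 1: {S1, S10, S11}
  -> S10 reached at distance 1
Shortest path length = 1

1


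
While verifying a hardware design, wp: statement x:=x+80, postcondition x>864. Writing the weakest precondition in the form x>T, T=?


Formula: wp(x:=E, P) = P[E/x] (substitute E for x in postcondition)
Step 1: Postcondition: x>864
Step 2: Substitute x+80 for x: x+80>864
Step 3: Solve for x: x > 864-80 = 784

784


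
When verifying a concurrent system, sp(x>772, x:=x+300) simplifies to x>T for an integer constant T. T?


Formula: sp(P, x:=E) = exists old_x. (x = E[old_x/x]) AND P[old_x/x] (old_x is the value of x before the assignment; eliminate old_x by solving x = E[old_x/x] for old_x)
Step 1: Precondition P: x>772, i.e. old_x > 772
Step 2: Assignment gives x = old_x + 300, so old_x = x - 300
Step 3: Substitute into P: x - 300 > 772
Step 4: Simplify: x > 772+300 = 1072

1072


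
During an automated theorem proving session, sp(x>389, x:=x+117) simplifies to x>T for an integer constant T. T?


Formula: sp(P, x:=E) = exists old_x. (x = E[old_x/x]) AND P[old_x/x] (old_x is the value of x before the assignment; eliminate old_x by solving x = E[old_x/x] for old_x)
Step 1: Precondition P: x>389, i.e. old_x > 389
Step 2: Assignment gives x = old_x + 117, so old_x = x - 117
Step 3: Substitute into P: x - 117 > 389
Step 4: Simplify: x > 389+117 = 506

506


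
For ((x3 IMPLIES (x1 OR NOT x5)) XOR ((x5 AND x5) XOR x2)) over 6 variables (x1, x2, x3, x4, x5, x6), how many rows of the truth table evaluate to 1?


Formula: ((x3 IMPLIES (x1 OR NOT x5)) XOR ((x5 AND x5) XOR x2)) over 6 vars (64 rows)
Evaluate each row (x1, x2, x3, x4, x5, x6 as bits, MSB first):
  row 0 [000000]: ((0 IMPLIES (0 OR NOT 0)) XOR ((0 AND 0) XOR 0)) -> 1
  row 1 [000001]: ((0 IMPLIES (0 OR NOT 0)) XOR ((0 AND 0) XOR 0)) -> 1
  row 2 [000010]: ((0 IMPLIES (0 OR NOT 1)) XOR ((1 AND 1) XOR 0)) -> 0
  row 3 [000011]: ((0 IMPLIES (0 OR NOT 1)) XOR ((1 AND 1) XOR 0)) -> 0
  row 4 [000100]: ((0 IMPLIES (0 OR NOT 0)) XOR ((0 AND 0) XOR 0)) -> 1
  (every remaining row is evaluated the same way; all 64 results are listed next)
Full result column, 8 rows per line (x1,x2,x3 fixed per line; x4,x5,x6 runs 000..111 left to right):
  rows 0-7 [x1,x2,x3=000]: 11001100  (ones: 4)
  rows 8-15 [x1,x2,x3=001]: 11111111  (ones: 8)
  rows 16-23 [x1,x2,x3=010]: 00110011  (ones: 4)
  rows 24-31 [x1,x2,x3=011]: 00000000  (ones: 0)
  rows 32-39 [x1,x2,x3=100]: 11001100  (ones: 4)
  rows 40-47 [x1,x2,x3=101]: 11001100  (ones: 4)
  rows 48-55 [x1,x2,x3=110]: 00110011  (ones: 4)
  rows 56-63 [x1,x2,x3=111]: 00110011  (ones: 4)
Count of 1-rows = 4+8+4+0+4+4+4+4 = 32

32


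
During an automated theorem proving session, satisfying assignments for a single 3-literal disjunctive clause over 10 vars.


Step 1: Total=2^10=1024
Step 2: Unsat when all 3 false: 2^7=128
Step 3: Sat=1024-128=896

896


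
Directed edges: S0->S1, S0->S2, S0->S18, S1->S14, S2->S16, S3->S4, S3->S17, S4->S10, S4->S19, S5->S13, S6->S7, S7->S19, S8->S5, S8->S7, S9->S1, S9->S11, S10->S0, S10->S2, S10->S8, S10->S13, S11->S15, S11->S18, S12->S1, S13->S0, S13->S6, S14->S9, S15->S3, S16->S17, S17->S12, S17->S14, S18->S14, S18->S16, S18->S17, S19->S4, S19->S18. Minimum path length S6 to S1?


BFS layer-by-layer from S6:
  dist 0: {S6}
  dist 1: {S7}
  dist 2: {S19}
  dist 3: {S4, S18}
  dist 4: {S10, S14, S16, S17}
  dist 5: {S0, S2, S8, S9, S12, S13}
  dist 6: {S1, S5, S11}
  -> S1 reached at distance 6
Shortest path length = 6

6


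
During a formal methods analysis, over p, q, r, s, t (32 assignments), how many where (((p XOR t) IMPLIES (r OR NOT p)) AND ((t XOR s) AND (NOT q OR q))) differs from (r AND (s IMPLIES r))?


F1 = (((p XOR t) IMPLIES (r OR NOT p)) AND ((t XOR s) AND (NOT q OR q)))
F2 = (r AND (s IMPLIES r))
Evaluate both on each of 32 rows (bits = p,q,r,s,t):
  row 0 [00000]: F1=0 F2=0 -> 0
  row 1 [00001]: F1=1 F2=0 (differ) -> 1
  row 2 [00010]: F1=1 F2=0 (differ) -> 1
  row 3 [00011]: F1=0 F2=0 -> 0
  row 4 [00100]: F1=0 F2=1 (differ) -> 1
  row 5 [00101]: F1=1 F2=1 -> 0
  row 6 [00110]: F1=1 F2=1 -> 0
  row 7 [00111]: F1=0 F2=1 (differ) -> 1
  row 8 [01000]: F1=0 F2=0 -> 0
  row 9 [01001]: F1=1 F2=0 (differ) -> 1
  row 10 [01010]: F1=1 F2=0 (differ) -> 1
  row 11 [01011]: F1=0 F2=0 -> 0
  row 12 [01100]: F1=0 F2=1 (differ) -> 1
  row 13 [01101]: F1=1 F2=1 -> 0
  row 14 [01110]: F1=1 F2=1 -> 0
  row 15 [01111]: F1=0 F2=1 (differ) -> 1
  row 16 [10000]: F1=0 F2=0 -> 0
  row 17 [10001]: F1=1 F2=0 (differ) -> 1
  row 18 [10010]: F1=0 F2=0 -> 0
  row 19 [10011]: F1=0 F2=0 -> 0
  row 20 [10100]: F1=0 F2=1 (differ) -> 1
  row 21 [10101]: F1=1 F2=1 -> 0
  row 22 [10110]: F1=1 F2=1 -> 0
  row 23 [10111]: F1=0 F2=1 (differ) -> 1
  row 24 [11000]: F1=0 F2=0 -> 0
  row 25 [11001]: F1=1 F2=0 (differ) -> 1
  row 26 [11010]: F1=0 F2=0 -> 0
  row 27 [11011]: F1=0 F2=0 -> 0
  row 28 [11100]: F1=0 F2=1 (differ) -> 1
  row 29 [11101]: F1=1 F2=1 -> 0
  row 30 [11110]: F1=1 F2=1 -> 0
  row 31 [11111]: F1=0 F2=1 (differ) -> 1
Full result column, 8 rows per line (p,q fixed per line; r,s,t runs 000..111 left to right):
  rows 0-7 [p,q=00]: 01101001  (ones: 4)
  rows 8-15 [p,q=01]: 01101001  (ones: 4)
  rows 16-23 [p,q=10]: 01001001  (ones: 3)
  rows 24-31 [p,q=11]: 01001001  (ones: 3)
Disagreements = 4+4+3+3 = 14

14


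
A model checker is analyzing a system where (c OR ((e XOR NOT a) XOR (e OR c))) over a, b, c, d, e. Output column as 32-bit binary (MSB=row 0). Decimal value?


Formula: (c OR ((e XOR NOT a) XOR (e OR c))) over a, b, c, d, e (32 rows)
Evaluate each row (bits = a,b,c,d,e, MSB first):
  row 0 [00000]: (0 OR ((0 XOR NOT 0) XOR (0 OR 0))) -> 1
  row 1 [00001]: (0 OR ((1 XOR NOT 0) XOR (1 OR 0))) -> 1
  row 2 [00010]: (0 OR ((0 XOR NOT 0) XOR (0 OR 0))) -> 1
  row 3 [00011]: (0 OR ((1 XOR NOT 0) XOR (1 OR 0))) -> 1
  row 4 [00100]: (1 OR ((0 XOR NOT 0) XOR (0 OR 1))) -> 1
  row 5 [00101]: (1 OR ((1 XOR NOT 0) XOR (1 OR 1))) -> 1
  row 6 [00110]: (1 OR ((0 XOR NOT 0) XOR (0 OR 1))) -> 1
  row 7 [00111]: (1 OR ((1 XOR NOT 0) XOR (1 OR 1))) -> 1
  row 8 [01000]: (0 OR ((0 XOR NOT 0) XOR (0 OR 0))) -> 1
  row 9 [01001]: (0 OR ((1 XOR NOT 0) XOR (1 OR 0))) -> 1
  row 10 [01010]: (0 OR ((0 XOR NOT 0) XOR (0 OR 0))) -> 1
  row 11 [01011]: (0 OR ((1 XOR NOT 0) XOR (1 OR 0))) -> 1
  row 12 [01100]: (1 OR ((0 XOR NOT 0) XOR (0 OR 1))) -> 1
  row 13 [01101]: (1 OR ((1 XOR NOT 0) XOR (1 OR 1))) -> 1
  row 14 [01110]: (1 OR ((0 XOR NOT 0) XOR (0 OR 1))) -> 1
  row 15 [01111]: (1 OR ((1 XOR NOT 0) XOR (1 OR 1))) -> 1
  row 16 [10000]: (0 OR ((0 XOR NOT 1) XOR (0 OR 0))) -> 0
  row 17 [10001]: (0 OR ((1 XOR NOT 1) XOR (1 OR 0))) -> 0
  row 18 [10010]: (0 OR ((0 XOR NOT 1) XOR (0 OR 0))) -> 0
  row 19 [10011]: (0 OR ((1 XOR NOT 1) XOR (1 OR 0))) -> 0
  row 20 [10100]: (1 OR ((0 XOR NOT 1) XOR (0 OR 1))) -> 1
  row 21 [10101]: (1 OR ((1 XOR NOT 1) XOR (1 OR 1))) -> 1
  row 22 [10110]: (1 OR ((0 XOR NOT 1) XOR (0 OR 1))) -> 1
  row 23 [10111]: (1 OR ((1 XOR NOT 1) XOR (1 OR 1))) -> 1
  row 24 [11000]: (0 OR ((0 XOR NOT 1) XOR (0 OR 0))) -> 0
  row 25 [11001]: (0 OR ((1 XOR NOT 1) XOR (1 OR 0))) -> 0
  row 26 [11010]: (0 OR ((0 XOR NOT 1) XOR (0 OR 0))) -> 0
  row 27 [11011]: (0 OR ((1 XOR NOT 1) XOR (1 OR 0))) -> 0
  row 28 [11100]: (1 OR ((0 XOR NOT 1) XOR (0 OR 1))) -> 1
  row 29 [11101]: (1 OR ((1 XOR NOT 1) XOR (1 OR 1))) -> 1
  row 30 [11110]: (1 OR ((0 XOR NOT 1) XOR (0 OR 1))) -> 1
  row 31 [11111]: (1 OR ((1 XOR NOT 1) XOR (1 OR 1))) -> 1
Full result column, 4 rows per line (a,b,c fixed per line; d,e runs 00..11 left to right):
  rows 0-3 [a,b,c=000]: 1111  = hex F
  rows 4-7 [a,b,c=001]: 1111  = hex F
  rows 8-11 [a,b,c=010]: 1111  = hex F
  rows 12-15 [a,b,c=011]: 1111  = hex F
  rows 16-19 [a,b,c=100]: 0000  = hex 0
  rows 20-23 [a,b,c=101]: 1111  = hex F
  rows 24-27 [a,b,c=110]: 0000  = hex 0
  rows 28-31 [a,b,c=111]: 1111  = hex F
Output column (row 0 .. row 31) = 11111111111111110000111100001111
Output column grouped in 4s = 1111 1111 1111 1111 0000 1111 0000 1111 = 0xFFFF0F0F
Convert to decimal digit by digit (value = value*16 + digit):
  F -> 15
  15*16 + 15 (F) = 255
  255*16 + 15 (F) = 4095
  4095*16 + 15 (F) = 65535
  65535*16 + 0 = 1048560
  1048560*16 + 15 (F) = 16776975
  16776975*16 + 0 = 268431600
  268431600*16 + 15 (F) = 4294905615
Decimal = 4294905615

4294905615


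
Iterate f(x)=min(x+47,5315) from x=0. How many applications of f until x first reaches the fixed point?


Step 1: x=0, cap=5315, increment=47
Step 2: x grows by 47 each step until capped at 5315; fixed point is x=5315
Step 3: iterations = ceil(5315/47) = 114

114


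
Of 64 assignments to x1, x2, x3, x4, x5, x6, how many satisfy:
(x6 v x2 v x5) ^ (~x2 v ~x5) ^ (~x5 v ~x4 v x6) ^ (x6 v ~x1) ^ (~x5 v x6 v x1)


CNF with 5 clauses over 6 vars (64 assignments).
An assignment satisfies CNF iff every clause has >=1 true literal.
Check each row (bits = x1,x2,x3,x4,x5,x6; clause T/F shown):
  row 0 [000000]: clauses=FTTTT -> 0
  row 1 [000001]: clauses=TTTTT -> 1
  row 2 [000010]: clauses=TTTTF -> 0
  row 3 [000011]: clauses=TTTTT -> 1
  row 4 [000100]: clauses=FTTTT -> 0
  (every remaining row is evaluated the same way; all 64 results are listed next)
Full result column, 8 rows per line (x1,x2,x3 fixed per line; x4,x5,x6 runs 000..111 left to right):
  rows 0-7 [x1,x2,x3=000]: 01010101  (ones: 4)
  rows 8-15 [x1,x2,x3=001]: 01010101  (ones: 4)
  rows 16-23 [x1,x2,x3=010]: 11001100  (ones: 4)
  rows 24-31 [x1,x2,x3=011]: 11001100  (ones: 4)
  rows 32-39 [x1,x2,x3=100]: 01010101  (ones: 4)
  rows 40-47 [x1,x2,x3=101]: 01010101  (ones: 4)
  rows 48-55 [x1,x2,x3=110]: 01000100  (ones: 2)
  rows 56-63 [x1,x2,x3=111]: 01000100  (ones: 2)
Satisfying assignments = 4+4+4+4+4+4+2+2 = 28

28


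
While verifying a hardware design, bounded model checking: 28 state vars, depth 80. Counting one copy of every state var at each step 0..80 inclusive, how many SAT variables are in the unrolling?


BMC unrolls to depth k, creating one copy of each state var for steps 0..k.
Step count = 80 + 1 = 81 (steps 0 through 80)
Vars per step = 28
Total = 28 * 81 = 2268

2268


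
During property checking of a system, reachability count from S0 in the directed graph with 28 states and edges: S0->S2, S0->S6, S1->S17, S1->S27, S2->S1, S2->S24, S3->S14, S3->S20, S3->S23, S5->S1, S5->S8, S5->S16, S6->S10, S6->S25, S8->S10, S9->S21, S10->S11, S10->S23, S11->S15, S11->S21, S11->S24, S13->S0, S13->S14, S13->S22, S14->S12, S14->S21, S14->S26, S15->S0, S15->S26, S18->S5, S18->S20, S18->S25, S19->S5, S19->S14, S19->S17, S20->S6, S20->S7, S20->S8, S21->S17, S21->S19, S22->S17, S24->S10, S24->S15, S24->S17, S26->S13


BFS from S0:
  layer 0: {S0}
  layer 1: {S2, S6}
  layer 2: {S1, S10, S24, S25}
  layer 3: {S11, S15, S17, S23, S27}
  layer 4: {S21, S26}
  layer 5: {S13, S19}
  layer 6: {S5, S14, S22}
  layer 7: {S8, S12, S16}
Reachable set: {S0, S1, S2, S5, S6, S8, S10, S11, S12, S13, S14, S15, S16, S17, S19, S21, S22, S23, S24, S25, S26, S27}
Count = 22

22


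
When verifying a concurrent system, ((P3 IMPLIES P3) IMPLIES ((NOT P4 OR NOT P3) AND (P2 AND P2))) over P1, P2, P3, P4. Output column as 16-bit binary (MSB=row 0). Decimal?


Formula: ((P3 IMPLIES P3) IMPLIES ((NOT P4 OR NOT P3) AND (P2 AND P2))) over P1, P2, P3, P4 (16 rows)
Evaluate each row (bits = P1,P2,P3,P4, MSB first):
  row 0 [0000]: ((0 IMPLIES 0) IMPLIES ((NOT 0 OR NOT 0) AND (0 AND 0))) -> 0
  row 1 [0001]: ((0 IMPLIES 0) IMPLIES ((NOT 1 OR NOT 0) AND (0 AND 0))) -> 0
  row 2 [0010]: ((1 IMPLIES 1) IMPLIES ((NOT 0 OR NOT 1) AND (0 AND 0))) -> 0
  row 3 [0011]: ((1 IMPLIES 1) IMPLIES ((NOT 1 OR NOT 1) AND (0 AND 0))) -> 0
  row 4 [0100]: ((0 IMPLIES 0) IMPLIES ((NOT 0 OR NOT 0) AND (1 AND 1))) -> 1
  row 5 [0101]: ((0 IMPLIES 0) IMPLIES ((NOT 1 OR NOT 0) AND (1 AND 1))) -> 1
  row 6 [0110]: ((1 IMPLIES 1) IMPLIES ((NOT 0 OR NOT 1) AND (1 AND 1))) -> 1
  row 7 [0111]: ((1 IMPLIES 1) IMPLIES ((NOT 1 OR NOT 1) AND (1 AND 1))) -> 0
  row 8 [1000]: ((0 IMPLIES 0) IMPLIES ((NOT 0 OR NOT 0) AND (0 AND 0))) -> 0
  row 9 [1001]: ((0 IMPLIES 0) IMPLIES ((NOT 1 OR NOT 0) AND (0 AND 0))) -> 0
  row 10 [1010]: ((1 IMPLIES 1) IMPLIES ((NOT 0 OR NOT 1) AND (0 AND 0))) -> 0
  row 11 [1011]: ((1 IMPLIES 1) IMPLIES ((NOT 1 OR NOT 1) AND (0 AND 0))) -> 0
  row 12 [1100]: ((0 IMPLIES 0) IMPLIES ((NOT 0 OR NOT 0) AND (1 AND 1))) -> 1
  row 13 [1101]: ((0 IMPLIES 0) IMPLIES ((NOT 1 OR NOT 0) AND (1 AND 1))) -> 1
  row 14 [1110]: ((1 IMPLIES 1) IMPLIES ((NOT 0 OR NOT 1) AND (1 AND 1))) -> 1
  row 15 [1111]: ((1 IMPLIES 1) IMPLIES ((NOT 1 OR NOT 1) AND (1 AND 1))) -> 0
Full result column, 4 rows per line (P1,P2 fixed per line; P3,P4 runs 00..11 left to right):
  rows 0-3 [P1,P2=00]: 0000  = hex 0
  rows 4-7 [P1,P2=01]: 1110  = hex E
  rows 8-11 [P1,P2=10]: 0000  = hex 0
  rows 12-15 [P1,P2=11]: 1110  = hex E
Output column (row 0 .. row 15) = 0000111000001110
Output column grouped in 4s = 0000 1110 0000 1110 = 0x0E0E
Convert to decimal digit by digit (value = value*16 + digit):
  0 -> 0
  0*16 + 14 (E) = 14
  14*16 + 0 = 224
  224*16 + 14 (E) = 3598
Decimal = 3598

3598


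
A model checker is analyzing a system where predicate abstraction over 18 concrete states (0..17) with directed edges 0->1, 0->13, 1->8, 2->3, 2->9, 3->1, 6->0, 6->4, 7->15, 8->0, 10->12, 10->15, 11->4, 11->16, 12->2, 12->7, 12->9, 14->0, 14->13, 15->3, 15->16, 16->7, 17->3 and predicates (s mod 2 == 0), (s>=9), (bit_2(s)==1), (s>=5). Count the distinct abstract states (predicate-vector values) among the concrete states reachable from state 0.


BFS from 0:
Concrete reachable: {0, 1, 8, 13}
Abstract via predicates (s mod 2 == 0), (s>=9), (bit_2(s)==1), (s>=5):
  (0,0,0,0) <- {1}
  (0,1,1,1) <- {13}
  (1,0,0,0) <- {0}
  (1,0,0,1) <- {8}
Distinct abstract states = 4

4


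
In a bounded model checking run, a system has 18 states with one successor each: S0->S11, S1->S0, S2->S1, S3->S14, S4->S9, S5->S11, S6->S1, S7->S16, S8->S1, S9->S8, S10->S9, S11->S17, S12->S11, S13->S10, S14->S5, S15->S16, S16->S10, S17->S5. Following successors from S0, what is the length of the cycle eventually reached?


Trace from S0 until a state repeats:
  S0 -> S11 -> S17 -> S5 -> S11
S11 first seen at step 1, revisited at step 4.
Cycle length = 4 - 1 = 3

3


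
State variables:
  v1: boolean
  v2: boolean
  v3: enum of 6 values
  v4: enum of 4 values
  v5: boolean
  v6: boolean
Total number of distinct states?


State space = product of domain sizes of all variables.
Domain sizes:
  v1 (boolean): 2
  v2 (boolean): 2
  v3 (enum of 6 values): 6
  v4 (enum of 4 values): 4
  v5 (boolean): 2
  v6 (boolean): 2
Product = 2 * 2 * 6 * 4 * 2 * 2 = 384

384


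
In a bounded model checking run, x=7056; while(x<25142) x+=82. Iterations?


Step 1: x goes from 7056 toward 25142 by 82; the body runs while x<25142, so iterations = ceil((bound-start)/step)
Step 2: Distance=18086
Step 3: ceil(18086/82)=221

221


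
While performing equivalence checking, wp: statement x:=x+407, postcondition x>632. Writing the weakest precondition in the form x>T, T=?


Formula: wp(x:=E, P) = P[E/x] (substitute E for x in postcondition)
Step 1: Postcondition: x>632
Step 2: Substitute x+407 for x: x+407>632
Step 3: Solve for x: x > 632-407 = 225

225


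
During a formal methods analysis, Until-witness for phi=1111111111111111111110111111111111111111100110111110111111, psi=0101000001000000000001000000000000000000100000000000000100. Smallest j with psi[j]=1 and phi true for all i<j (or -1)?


(phi U psi) at 0: need smallest j with psi[j]=1 and phi[i]=1 for all i in [0,j).
Scan from step 0:
  step 0: phi=1, psi=0 -> continue
  step 1: psi=1 and phi held for [0,1) -> witness found
Witness step = 1

1


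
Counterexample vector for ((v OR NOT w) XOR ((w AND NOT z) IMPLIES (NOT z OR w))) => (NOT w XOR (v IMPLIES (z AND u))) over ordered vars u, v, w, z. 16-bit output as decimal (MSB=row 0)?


F1 = ((v OR NOT w) XOR ((w AND NOT z) IMPLIES (NOT z OR w)))
F2 = (NOT w XOR (v IMPLIES (z AND u)))
Counterexample to F1=>F2 is where F1=1 and F2=0.
Evaluate each row (bits = u,v,w,z, MSB first):
  row 0 [0000]: F1=0 F2=0 -> F1&~F2 -> 0
  row 1 [0001]: F1=0 F2=0 -> F1&~F2 -> 0
  row 2 [0010]: F1=1 F2=1 -> F1&~F2 -> 0
  row 3 [0011]: F1=1 F2=1 -> F1&~F2 -> 0
  row 4 [0100]: F1=0 F2=1 -> F1&~F2 -> 0
  row 5 [0101]: F1=0 F2=1 -> F1&~F2 -> 0
  row 6 [0110]: F1=0 F2=0 -> F1&~F2 -> 0
  row 7 [0111]: F1=0 F2=0 -> F1&~F2 -> 0
  row 8 [1000]: F1=0 F2=0 -> F1&~F2 -> 0
  row 9 [1001]: F1=0 F2=0 -> F1&~F2 -> 0
  row 10 [1010]: F1=1 F2=1 -> F1&~F2 -> 0
  row 11 [1011]: F1=1 F2=1 -> F1&~F2 -> 0
  row 12 [1100]: F1=0 F2=1 -> F1&~F2 -> 0
  row 13 [1101]: F1=0 F2=0 -> F1&~F2 -> 0
  row 14 [1110]: F1=0 F2=0 -> F1&~F2 -> 0
  row 15 [1111]: F1=0 F2=1 -> F1&~F2 -> 0
Full result column, 4 rows per line (u,v fixed per line; w,z runs 00..11 left to right):
  rows 0-3 [u,v=00]: 0000  = hex 0
  rows 4-7 [u,v=01]: 0000  = hex 0
  rows 8-11 [u,v=10]: 0000  = hex 0
  rows 12-15 [u,v=11]: 0000  = hex 0
Counterexample vector (row 0 .. row 15) = 0000000000000000
Output column grouped in 4s = 0000 0000 0000 0000 = 0x0000
Convert to decimal digit by digit (value = value*16 + digit):
  0 -> 0
  0*16 + 0 = 0
  0*16 + 0 = 0
  0*16 + 0 = 0
Decimal = 0

0


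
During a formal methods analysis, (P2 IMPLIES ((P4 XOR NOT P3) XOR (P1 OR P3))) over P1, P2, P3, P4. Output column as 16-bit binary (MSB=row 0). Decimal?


Formula: (P2 IMPLIES ((P4 XOR NOT P3) XOR (P1 OR P3))) over P1, P2, P3, P4 (16 rows)
Evaluate each row (bits = P1,P2,P3,P4, MSB first):
  row 0 [0000]: (0 IMPLIES ((0 XOR NOT 0) XOR (0 OR 0))) -> 1
  row 1 [0001]: (0 IMPLIES ((1 XOR NOT 0) XOR (0 OR 0))) -> 1
  row 2 [0010]: (0 IMPLIES ((0 XOR NOT 1) XOR (0 OR 1))) -> 1
  row 3 [0011]: (0 IMPLIES ((1 XOR NOT 1) XOR (0 OR 1))) -> 1
  row 4 [0100]: (1 IMPLIES ((0 XOR NOT 0) XOR (0 OR 0))) -> 1
  row 5 [0101]: (1 IMPLIES ((1 XOR NOT 0) XOR (0 OR 0))) -> 0
  row 6 [0110]: (1 IMPLIES ((0 XOR NOT 1) XOR (0 OR 1))) -> 1
  row 7 [0111]: (1 IMPLIES ((1 XOR NOT 1) XOR (0 OR 1))) -> 0
  row 8 [1000]: (0 IMPLIES ((0 XOR NOT 0) XOR (1 OR 0))) -> 1
  row 9 [1001]: (0 IMPLIES ((1 XOR NOT 0) XOR (1 OR 0))) -> 1
  row 10 [1010]: (0 IMPLIES ((0 XOR NOT 1) XOR (1 OR 1))) -> 1
  row 11 [1011]: (0 IMPLIES ((1 XOR NOT 1) XOR (1 OR 1))) -> 1
  row 12 [1100]: (1 IMPLIES ((0 XOR NOT 0) XOR (1 OR 0))) -> 0
  row 13 [1101]: (1 IMPLIES ((1 XOR NOT 0) XOR (1 OR 0))) -> 1
  row 14 [1110]: (1 IMPLIES ((0 XOR NOT 1) XOR (1 OR 1))) -> 1
  row 15 [1111]: (1 IMPLIES ((1 XOR NOT 1) XOR (1 OR 1))) -> 0
Full result column, 4 rows per line (P1,P2 fixed per line; P3,P4 runs 00..11 left to right):
  rows 0-3 [P1,P2=00]: 1111  = hex F
  rows 4-7 [P1,P2=01]: 1010  = hex A
  rows 8-11 [P1,P2=10]: 1111  = hex F
  rows 12-15 [P1,P2=11]: 0110  = hex 6
Output column (row 0 .. row 15) = 1111101011110110
Output column grouped in 4s = 1111 1010 1111 0110 = 0xFAF6
Convert to decimal digit by digit (value = value*16 + digit):
  F -> 15
  15*16 + 10 (A) = 250
  250*16 + 15 (F) = 4015
  4015*16 + 6 = 64246
Decimal = 64246

64246


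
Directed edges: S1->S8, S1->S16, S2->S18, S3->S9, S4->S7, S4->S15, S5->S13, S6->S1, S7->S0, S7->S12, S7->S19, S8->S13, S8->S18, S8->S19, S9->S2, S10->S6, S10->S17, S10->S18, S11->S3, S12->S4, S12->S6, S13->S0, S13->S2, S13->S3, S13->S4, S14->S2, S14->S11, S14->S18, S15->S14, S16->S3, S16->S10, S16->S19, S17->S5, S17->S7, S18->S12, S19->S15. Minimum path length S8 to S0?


BFS layer-by-layer from S8:
  dist 0: {S8}
  dist 1: {S13, S18, S19}
  dist 2: {S0, S2, S3, S4, S12, S15}
  -> S0 reached at distance 2
Shortest path length = 2

2


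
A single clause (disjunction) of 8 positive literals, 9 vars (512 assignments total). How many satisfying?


Step 1: Total=2^9=512
Step 2: Unsat when all 8 false: 2^1=2
Step 3: Sat=512-2=510

510


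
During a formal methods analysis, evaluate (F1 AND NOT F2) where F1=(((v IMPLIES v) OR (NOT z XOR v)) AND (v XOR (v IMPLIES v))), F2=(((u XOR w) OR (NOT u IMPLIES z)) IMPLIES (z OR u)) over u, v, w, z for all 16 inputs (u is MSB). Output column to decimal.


F1 = (((v IMPLIES v) OR (NOT z XOR v)) AND (v XOR (v IMPLIES v)))
F2 = (((u XOR w) OR (NOT u IMPLIES z)) IMPLIES (z OR u))
Counterexample to F1=>F2 is where F1=1 and F2=0.
Evaluate each row (bits = u,v,w,z, MSB first):
  row 0 [0000]: F1=1 F2=1 -> F1&~F2 -> 0
  row 1 [0001]: F1=1 F2=1 -> F1&~F2 -> 0
  row 2 [0010]: F1=1 F2=0 -> F1&~F2 -> 1
  row 3 [0011]: F1=1 F2=1 -> F1&~F2 -> 0
  row 4 [0100]: F1=0 F2=1 -> F1&~F2 -> 0
  row 5 [0101]: F1=0 F2=1 -> F1&~F2 -> 0
  row 6 [0110]: F1=0 F2=0 -> F1&~F2 -> 0
  row 7 [0111]: F1=0 F2=1 -> F1&~F2 -> 0
  row 8 [1000]: F1=1 F2=1 -> F1&~F2 -> 0
  row 9 [1001]: F1=1 F2=1 -> F1&~F2 -> 0
  row 10 [1010]: F1=1 F2=1 -> F1&~F2 -> 0
  row 11 [1011]: F1=1 F2=1 -> F1&~F2 -> 0
  row 12 [1100]: F1=0 F2=1 -> F1&~F2 -> 0
  row 13 [1101]: F1=0 F2=1 -> F1&~F2 -> 0
  row 14 [1110]: F1=0 F2=1 -> F1&~F2 -> 0
  row 15 [1111]: F1=0 F2=1 -> F1&~F2 -> 0
Full result column, 4 rows per line (u,v fixed per line; w,z runs 00..11 left to right):
  rows 0-3 [u,v=00]: 0010  = hex 2
  rows 4-7 [u,v=01]: 0000  = hex 0
  rows 8-11 [u,v=10]: 0000  = hex 0
  rows 12-15 [u,v=11]: 0000  = hex 0
Counterexample vector (row 0 .. row 15) = 0010000000000000
Output column grouped in 4s = 0010 0000 0000 0000 = 0x2000
Convert to decimal digit by digit (value = value*16 + digit):
  2 -> 2
  2*16 + 0 = 32
  32*16 + 0 = 512
  512*16 + 0 = 8192
Decimal = 8192

8192


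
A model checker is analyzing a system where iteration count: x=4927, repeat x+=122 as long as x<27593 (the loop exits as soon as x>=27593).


Step 1: x goes from 4927 toward 27593 by 122; the body runs while x<27593, so iterations = ceil((bound-start)/step)
Step 2: Distance=22666
Step 3: ceil(22666/122)=186

186


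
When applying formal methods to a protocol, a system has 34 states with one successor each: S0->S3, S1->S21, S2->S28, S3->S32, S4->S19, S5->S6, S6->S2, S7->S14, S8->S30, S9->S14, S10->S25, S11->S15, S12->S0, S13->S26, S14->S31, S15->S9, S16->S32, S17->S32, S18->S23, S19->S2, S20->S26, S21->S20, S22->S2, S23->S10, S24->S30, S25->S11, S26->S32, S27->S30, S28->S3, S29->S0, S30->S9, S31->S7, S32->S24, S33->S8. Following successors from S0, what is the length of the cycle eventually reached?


Trace from S0 until a state repeats:
  S0 -> S3 -> S32 -> S24 -> S30 -> S9 -> S14 -> S31 -> S7 -> S14
S14 first seen at step 6, revisited at step 9.
Cycle length = 9 - 6 = 3

3


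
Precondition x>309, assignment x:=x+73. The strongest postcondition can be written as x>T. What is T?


Formula: sp(P, x:=E) = exists old_x. (x = E[old_x/x]) AND P[old_x/x] (old_x is the value of x before the assignment; eliminate old_x by solving x = E[old_x/x] for old_x)
Step 1: Precondition P: x>309, i.e. old_x > 309
Step 2: Assignment gives x = old_x + 73, so old_x = x - 73
Step 3: Substitute into P: x - 73 > 309
Step 4: Simplify: x > 309+73 = 382

382


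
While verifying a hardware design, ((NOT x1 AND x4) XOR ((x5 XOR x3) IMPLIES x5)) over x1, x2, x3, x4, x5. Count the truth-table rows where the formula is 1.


Formula: ((NOT x1 AND x4) XOR ((x5 XOR x3) IMPLIES x5)) over 5 vars (32 rows)
Evaluate each row (x1, x2, x3, x4, x5 as bits, MSB first):
  row 0 [00000]: ((NOT 0 AND 0) XOR ((0 XOR 0) IMPLIES 0)) -> 1
  row 1 [00001]: ((NOT 0 AND 0) XOR ((1 XOR 0) IMPLIES 1)) -> 1
  row 2 [00010]: ((NOT 0 AND 1) XOR ((0 XOR 0) IMPLIES 0)) -> 0
  row 3 [00011]: ((NOT 0 AND 1) XOR ((1 XOR 0) IMPLIES 1)) -> 0
  row 4 [00100]: ((NOT 0 AND 0) XOR ((0 XOR 1) IMPLIES 0)) -> 0
  row 5 [00101]: ((NOT 0 AND 0) XOR ((1 XOR 1) IMPLIES 1)) -> 1
  row 6 [00110]: ((NOT 0 AND 1) XOR ((0 XOR 1) IMPLIES 0)) -> 1
  row 7 [00111]: ((NOT 0 AND 1) XOR ((1 XOR 1) IMPLIES 1)) -> 0
  row 8 [01000]: ((NOT 0 AND 0) XOR ((0 XOR 0) IMPLIES 0)) -> 1
  row 9 [01001]: ((NOT 0 AND 0) XOR ((1 XOR 0) IMPLIES 1)) -> 1
  row 10 [01010]: ((NOT 0 AND 1) XOR ((0 XOR 0) IMPLIES 0)) -> 0
  row 11 [01011]: ((NOT 0 AND 1) XOR ((1 XOR 0) IMPLIES 1)) -> 0
  row 12 [01100]: ((NOT 0 AND 0) XOR ((0 XOR 1) IMPLIES 0)) -> 0
  row 13 [01101]: ((NOT 0 AND 0) XOR ((1 XOR 1) IMPLIES 1)) -> 1
  row 14 [01110]: ((NOT 0 AND 1) XOR ((0 XOR 1) IMPLIES 0)) -> 1
  row 15 [01111]: ((NOT 0 AND 1) XOR ((1 XOR 1) IMPLIES 1)) -> 0
  row 16 [10000]: ((NOT 1 AND 0) XOR ((0 XOR 0) IMPLIES 0)) -> 1
  row 17 [10001]: ((NOT 1 AND 0) XOR ((1 XOR 0) IMPLIES 1)) -> 1
  row 18 [10010]: ((NOT 1 AND 1) XOR ((0 XOR 0) IMPLIES 0)) -> 1
  row 19 [10011]: ((NOT 1 AND 1) XOR ((1 XOR 0) IMPLIES 1)) -> 1
  row 20 [10100]: ((NOT 1 AND 0) XOR ((0 XOR 1) IMPLIES 0)) -> 0
  row 21 [10101]: ((NOT 1 AND 0) XOR ((1 XOR 1) IMPLIES 1)) -> 1
  row 22 [10110]: ((NOT 1 AND 1) XOR ((0 XOR 1) IMPLIES 0)) -> 0
  row 23 [10111]: ((NOT 1 AND 1) XOR ((1 XOR 1) IMPLIES 1)) -> 1
  row 24 [11000]: ((NOT 1 AND 0) XOR ((0 XOR 0) IMPLIES 0)) -> 1
  row 25 [11001]: ((NOT 1 AND 0) XOR ((1 XOR 0) IMPLIES 1)) -> 1
  row 26 [11010]: ((NOT 1 AND 1) XOR ((0 XOR 0) IMPLIES 0)) -> 1
  row 27 [11011]: ((NOT 1 AND 1) XOR ((1 XOR 0) IMPLIES 1)) -> 1
  row 28 [11100]: ((NOT 1 AND 0) XOR ((0 XOR 1) IMPLIES 0)) -> 0
  row 29 [11101]: ((NOT 1 AND 0) XOR ((1 XOR 1) IMPLIES 1)) -> 1
  row 30 [11110]: ((NOT 1 AND 1) XOR ((0 XOR 1) IMPLIES 0)) -> 0
  row 31 [11111]: ((NOT 1 AND 1) XOR ((1 XOR 1) IMPLIES 1)) -> 1
Full result column, 8 rows per line (x1,x2 fixed per line; x3,x4,x5 runs 000..111 left to right):
  rows 0-7 [x1,x2=00]: 11000110  (ones: 4)
  rows 8-15 [x1,x2=01]: 11000110  (ones: 4)
  rows 16-23 [x1,x2=10]: 11110101  (ones: 6)
  rows 24-31 [x1,x2=11]: 11110101  (ones: 6)
Count of 1-rows = 4+4+6+6 = 20

20


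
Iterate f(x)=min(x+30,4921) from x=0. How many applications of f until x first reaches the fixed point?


Step 1: x=0, cap=4921, increment=30
Step 2: x grows by 30 each step until capped at 4921; fixed point is x=4921
Step 3: iterations = ceil(4921/30) = 165

165


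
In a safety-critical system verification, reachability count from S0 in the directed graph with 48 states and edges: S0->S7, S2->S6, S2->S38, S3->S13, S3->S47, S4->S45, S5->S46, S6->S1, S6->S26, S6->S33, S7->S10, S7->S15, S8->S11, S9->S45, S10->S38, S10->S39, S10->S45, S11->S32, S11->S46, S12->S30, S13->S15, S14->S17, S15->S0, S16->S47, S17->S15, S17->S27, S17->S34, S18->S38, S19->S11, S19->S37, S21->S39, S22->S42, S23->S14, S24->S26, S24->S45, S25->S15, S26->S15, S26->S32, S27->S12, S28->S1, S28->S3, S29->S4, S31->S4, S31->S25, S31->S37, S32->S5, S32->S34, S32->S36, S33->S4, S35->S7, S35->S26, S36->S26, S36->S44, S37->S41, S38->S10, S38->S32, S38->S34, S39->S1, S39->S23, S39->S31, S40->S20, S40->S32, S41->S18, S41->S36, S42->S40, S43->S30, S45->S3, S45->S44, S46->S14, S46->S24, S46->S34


BFS from S0:
  layer 0: {S0}
  layer 1: {S7}
  layer 2: {S10, S15}
  layer 3: {S38, S39, S45}
  layer 4: {S1, S3, S23, S31, S32, S34, S44}
  layer 5: {S4, S5, S13, S14, S25, S36, S37, S47}
  layer 6: {S17, S26, S41, S46}
  layer 7: {S18, S24, S27}
  layer 8: {S12}
  layer 9: {S30}
Reachable set: {S0, S1, S3, S4, S5, S7, S10, S12, S13, S14, S15, S17, S18, S23, S24, S25, S26, S27, S30, S31, S32, S34, S36, S37, S38, S39, S41, S44, S45, S46, S47}
Count = 31

31


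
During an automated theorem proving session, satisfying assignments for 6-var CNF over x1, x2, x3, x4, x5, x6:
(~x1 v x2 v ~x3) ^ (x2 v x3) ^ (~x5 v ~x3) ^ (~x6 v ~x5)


CNF with 4 clauses over 6 vars (64 assignments).
An assignment satisfies CNF iff every clause has >=1 true literal.
Check each row (bits = x1,x2,x3,x4,x5,x6; clause T/F shown):
  row 0 [000000]: clauses=TFTT -> 0
  row 1 [000001]: clauses=TFTT -> 0
  row 2 [000010]: clauses=TFTT -> 0
  row 3 [000011]: clauses=TFTF -> 0
  row 4 [000100]: clauses=TFTT -> 0
  (every remaining row is evaluated the same way; all 64 results are listed next)
Full result column, 8 rows per line (x1,x2,x3 fixed per line; x4,x5,x6 runs 000..111 left to right):
  rows 0-7 [x1,x2,x3=000]: 00000000  (ones: 0)
  rows 8-15 [x1,x2,x3=001]: 11001100  (ones: 4)
  rows 16-23 [x1,x2,x3=010]: 11101110  (ones: 6)
  rows 24-31 [x1,x2,x3=011]: 11001100  (ones: 4)
  rows 32-39 [x1,x2,x3=100]: 00000000  (ones: 0)
  rows 40-47 [x1,x2,x3=101]: 00000000  (ones: 0)
  rows 48-55 [x1,x2,x3=110]: 11101110  (ones: 6)
  rows 56-63 [x1,x2,x3=111]: 11001100  (ones: 4)
Satisfying assignments = 0+4+6+4+0+0+6+4 = 24

24
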